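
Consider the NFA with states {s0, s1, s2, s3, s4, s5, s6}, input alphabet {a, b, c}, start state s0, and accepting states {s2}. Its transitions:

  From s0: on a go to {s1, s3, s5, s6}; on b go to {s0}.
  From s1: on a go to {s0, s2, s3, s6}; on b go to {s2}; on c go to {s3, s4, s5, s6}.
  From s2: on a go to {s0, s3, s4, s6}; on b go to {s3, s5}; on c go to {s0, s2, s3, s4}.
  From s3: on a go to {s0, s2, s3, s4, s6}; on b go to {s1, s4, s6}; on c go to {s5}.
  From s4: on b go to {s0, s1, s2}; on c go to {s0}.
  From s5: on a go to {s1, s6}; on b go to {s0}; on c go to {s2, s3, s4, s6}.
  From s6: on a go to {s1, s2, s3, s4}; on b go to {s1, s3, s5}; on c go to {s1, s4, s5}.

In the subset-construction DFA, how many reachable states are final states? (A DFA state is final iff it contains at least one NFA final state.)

Start state of the DFA: {s0}.
{s0} --a--> {s1, s3, s5, s6}  [new]
{s0} --b--> {s0}  [seen]
{s0} --c--> ∅  [new]
{s1, s3, s5, s6} --a--> {s0, s1, s2, s3, s4, s6}  [new]
{s1, s3, s5, s6} --b--> {s0, s1, s2, s3, s4, s5, s6}  [new]
{s1, s3, s5, s6} --c--> {s1, s2, s3, s4, s5, s6}  [new]
∅ --a--> ∅  [seen]
∅ --b--> ∅  [seen]
∅ --c--> ∅  [seen]
{s0, s1, s2, s3, s4, s6} --a--> {s0, s1, s2, s3, s4, s5, s6}  [seen]
{s0, s1, s2, s3, s4, s6} --b--> {s0, s1, s2, s3, s4, s5, s6}  [seen]
{s0, s1, s2, s3, s4, s6} --c--> {s0, s1, s2, s3, s4, s5, s6}  [seen]
{s0, s1, s2, s3, s4, s5, s6} --a--> {s0, s1, s2, s3, s4, s5, s6}  [seen]
{s0, s1, s2, s3, s4, s5, s6} --b--> {s0, s1, s2, s3, s4, s5, s6}  [seen]
{s0, s1, s2, s3, s4, s5, s6} --c--> {s0, s1, s2, s3, s4, s5, s6}  [seen]
{s1, s2, s3, s4, s5, s6} --a--> {s0, s1, s2, s3, s4, s6}  [seen]
{s1, s2, s3, s4, s5, s6} --b--> {s0, s1, s2, s3, s4, s5, s6}  [seen]
{s1, s2, s3, s4, s5, s6} --c--> {s0, s1, s2, s3, s4, s5, s6}  [seen]
Reachable DFA states: {s0}, {s1, s3, s5, s6}, ∅, {s0, s1, s2, s3, s4, s6}, {s0, s1, s2, s3, s4, s5, s6}, {s1, s2, s3, s4, s5, s6}.
Accepting DFA states (contain an NFA accepting state): {s0, s1, s2, s3, s4, s6}, {s0, s1, s2, s3, s4, s5, s6}, {s1, s2, s3, s4, s5, s6}.

3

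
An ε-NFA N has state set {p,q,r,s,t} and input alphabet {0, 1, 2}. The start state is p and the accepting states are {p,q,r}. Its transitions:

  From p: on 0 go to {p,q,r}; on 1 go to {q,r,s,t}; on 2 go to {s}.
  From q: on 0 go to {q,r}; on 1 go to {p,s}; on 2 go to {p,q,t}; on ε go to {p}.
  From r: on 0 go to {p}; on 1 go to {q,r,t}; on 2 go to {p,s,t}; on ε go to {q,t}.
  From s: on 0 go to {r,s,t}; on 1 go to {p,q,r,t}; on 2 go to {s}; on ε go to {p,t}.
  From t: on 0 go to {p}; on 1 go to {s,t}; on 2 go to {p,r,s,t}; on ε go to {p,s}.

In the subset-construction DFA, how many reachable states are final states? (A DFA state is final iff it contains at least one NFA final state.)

3

Start state of the DFA: {p} (ε-closure of the NFA start).
{p} --0--> {p,q,r,s,t}  [new]
{p} --1--> {p,q,r,s,t}  [seen]
{p} --2--> {p,s,t}  [new]
{p,q,r,s,t} --0--> {p,q,r,s,t}  [seen]
{p,q,r,s,t} --1--> {p,q,r,s,t}  [seen]
{p,q,r,s,t} --2--> {p,q,r,s,t}  [seen]
{p,s,t} --0--> {p,q,r,s,t}  [seen]
{p,s,t} --1--> {p,q,r,s,t}  [seen]
{p,s,t} --2--> {p,q,r,s,t}  [seen]
Reachable DFA states: {p}, {p,q,r,s,t}, {p,s,t}.
Accepting DFA states (contain an NFA accepting state): {p}, {p,q,r,s,t}, {p,s,t}.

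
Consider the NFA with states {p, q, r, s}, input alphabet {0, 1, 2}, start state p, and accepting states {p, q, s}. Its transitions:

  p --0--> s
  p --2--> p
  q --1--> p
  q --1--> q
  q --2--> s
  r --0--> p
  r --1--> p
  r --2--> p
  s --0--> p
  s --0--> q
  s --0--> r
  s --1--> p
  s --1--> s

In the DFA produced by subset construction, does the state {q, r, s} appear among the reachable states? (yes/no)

no

Start state of the DFA: {p}.
{p} --0--> {s}  [new]
{p} --1--> ∅  [new]
{p} --2--> {p}  [seen]
{s} --0--> {p, q, r}  [new]
{s} --1--> {p, s}  [new]
{s} --2--> ∅  [seen]
∅ --0--> ∅  [seen]
∅ --1--> ∅  [seen]
∅ --2--> ∅  [seen]
{p, q, r} --0--> {p, s}  [seen]
{p, q, r} --1--> {p, q}  [new]
{p, q, r} --2--> {p, s}  [seen]
{p, s} --0--> {p, q, r, s}  [new]
{p, s} --1--> {p, s}  [seen]
{p, s} --2--> {p}  [seen]
{p, q} --0--> {s}  [seen]
{p, q} --1--> {p, q}  [seen]
{p, q} --2--> {p, s}  [seen]
{p, q, r, s} --0--> {p, q, r, s}  [seen]
{p, q, r, s} --1--> {p, q, s}  [new]
{p, q, r, s} --2--> {p, s}  [seen]
{p, q, s} --0--> {p, q, r, s}  [seen]
{p, q, s} --1--> {p, q, s}  [seen]
{p, q, s} --2--> {p, s}  [seen]
Reachable DFA states: {p}, {s}, ∅, {p, q, r}, {p, s}, {p, q}, {p, q, r, s}, {p, q, s}.
{q, r, s} is not among them.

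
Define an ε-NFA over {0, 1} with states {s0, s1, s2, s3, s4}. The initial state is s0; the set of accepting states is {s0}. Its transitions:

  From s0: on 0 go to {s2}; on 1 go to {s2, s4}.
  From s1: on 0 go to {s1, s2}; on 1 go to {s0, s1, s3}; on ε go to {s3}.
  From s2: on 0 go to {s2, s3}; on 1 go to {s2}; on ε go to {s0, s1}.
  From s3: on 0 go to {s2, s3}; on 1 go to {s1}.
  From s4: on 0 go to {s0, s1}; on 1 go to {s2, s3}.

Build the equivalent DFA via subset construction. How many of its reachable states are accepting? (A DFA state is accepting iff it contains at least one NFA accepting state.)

3

Start state of the DFA: {s0} (ε-closure of the NFA start).
{s0} --0--> {s0, s1, s2, s3}  [new]
{s0} --1--> {s0, s1, s2, s3, s4}  [new]
{s0, s1, s2, s3} --0--> {s0, s1, s2, s3}  [seen]
{s0, s1, s2, s3} --1--> {s0, s1, s2, s3, s4}  [seen]
{s0, s1, s2, s3, s4} --0--> {s0, s1, s2, s3}  [seen]
{s0, s1, s2, s3, s4} --1--> {s0, s1, s2, s3, s4}  [seen]
Reachable DFA states: {s0}, {s0, s1, s2, s3}, {s0, s1, s2, s3, s4}.
Accepting DFA states (contain an NFA accepting state): {s0}, {s0, s1, s2, s3}, {s0, s1, s2, s3, s4}.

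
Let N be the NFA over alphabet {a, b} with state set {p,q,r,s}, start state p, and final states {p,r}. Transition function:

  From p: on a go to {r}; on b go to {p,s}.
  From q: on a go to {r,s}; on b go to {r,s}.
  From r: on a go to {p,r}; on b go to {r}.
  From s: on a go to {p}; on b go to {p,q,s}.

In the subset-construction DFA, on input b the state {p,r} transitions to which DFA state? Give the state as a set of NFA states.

δ(p,b) = {p,s}; δ(r,b) = {r}.
Union: {p,r,s}.

{p,r,s}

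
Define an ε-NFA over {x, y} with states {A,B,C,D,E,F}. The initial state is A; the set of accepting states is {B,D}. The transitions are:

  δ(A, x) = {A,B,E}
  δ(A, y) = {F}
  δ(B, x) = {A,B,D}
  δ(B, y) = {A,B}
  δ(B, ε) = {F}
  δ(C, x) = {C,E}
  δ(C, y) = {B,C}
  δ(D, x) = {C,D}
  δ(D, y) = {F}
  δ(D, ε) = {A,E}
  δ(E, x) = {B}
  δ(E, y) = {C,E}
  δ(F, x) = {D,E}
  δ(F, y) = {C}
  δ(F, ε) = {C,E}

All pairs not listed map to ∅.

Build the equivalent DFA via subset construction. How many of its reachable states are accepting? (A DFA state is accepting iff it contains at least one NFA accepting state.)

3

Start state of the DFA: {A} (ε-closure of the NFA start).
{A} --x--> {A,B,C,E,F}  [new]
{A} --y--> {C,E,F}  [new]
{A,B,C,E,F} --x--> {A,B,C,D,E,F}  [new]
{A,B,C,E,F} --y--> {A,B,C,E,F}  [seen]
{C,E,F} --x--> {A,B,C,D,E,F}  [seen]
{C,E,F} --y--> {B,C,E,F}  [new]
{A,B,C,D,E,F} --x--> {A,B,C,D,E,F}  [seen]
{A,B,C,D,E,F} --y--> {A,B,C,E,F}  [seen]
{B,C,E,F} --x--> {A,B,C,D,E,F}  [seen]
{B,C,E,F} --y--> {A,B,C,E,F}  [seen]
Reachable DFA states: {A}, {A,B,C,E,F}, {C,E,F}, {A,B,C,D,E,F}, {B,C,E,F}.
Accepting DFA states (contain an NFA accepting state): {A,B,C,E,F}, {A,B,C,D,E,F}, {B,C,E,F}.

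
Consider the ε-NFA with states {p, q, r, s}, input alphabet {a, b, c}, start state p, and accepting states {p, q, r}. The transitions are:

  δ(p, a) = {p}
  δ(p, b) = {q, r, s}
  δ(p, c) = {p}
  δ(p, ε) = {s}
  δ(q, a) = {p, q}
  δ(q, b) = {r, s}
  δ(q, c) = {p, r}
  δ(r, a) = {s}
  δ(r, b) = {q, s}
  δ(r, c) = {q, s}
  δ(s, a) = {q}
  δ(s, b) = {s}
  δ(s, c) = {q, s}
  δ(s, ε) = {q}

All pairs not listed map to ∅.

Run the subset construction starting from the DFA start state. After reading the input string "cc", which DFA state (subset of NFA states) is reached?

Start: {p, q, s}.
δ(p,c) = {p}; δ(q,c) = {p, r}; δ(s,c) = {q, s}.
Union: {p, q, r, s}.
After c: {p, q, r, s}.
δ(p,c) = {p}; δ(q,c) = {p, r}; δ(r,c) = {q, s}; δ(s,c) = {q, s}.
Union: {p, q, r, s}.
After c: {p, q, r, s}.

{p, q, r, s}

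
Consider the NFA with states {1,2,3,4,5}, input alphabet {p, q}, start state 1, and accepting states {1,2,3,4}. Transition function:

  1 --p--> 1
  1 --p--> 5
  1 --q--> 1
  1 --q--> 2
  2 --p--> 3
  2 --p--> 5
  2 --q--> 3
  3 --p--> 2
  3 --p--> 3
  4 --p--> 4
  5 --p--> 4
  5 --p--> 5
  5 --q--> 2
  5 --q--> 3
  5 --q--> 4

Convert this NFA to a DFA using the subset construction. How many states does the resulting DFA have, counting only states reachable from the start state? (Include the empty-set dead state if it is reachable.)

9

Start state of the DFA: {1}.
{1} --p--> {1,5}  [new]
{1} --q--> {1,2}  [new]
{1,5} --p--> {1,4,5}  [new]
{1,5} --q--> {1,2,3,4}  [new]
{1,2} --p--> {1,3,5}  [new]
{1,2} --q--> {1,2,3}  [new]
{1,4,5} --p--> {1,4,5}  [seen]
{1,4,5} --q--> {1,2,3,4}  [seen]
{1,2,3,4} --p--> {1,2,3,4,5}  [new]
{1,2,3,4} --q--> {1,2,3}  [seen]
{1,3,5} --p--> {1,2,3,4,5}  [seen]
{1,3,5} --q--> {1,2,3,4}  [seen]
{1,2,3} --p--> {1,2,3,5}  [new]
{1,2,3} --q--> {1,2,3}  [seen]
{1,2,3,4,5} --p--> {1,2,3,4,5}  [seen]
{1,2,3,4,5} --q--> {1,2,3,4}  [seen]
{1,2,3,5} --p--> {1,2,3,4,5}  [seen]
{1,2,3,5} --q--> {1,2,3,4}  [seen]
Reachable DFA states: {1}, {1,5}, {1,2}, {1,4,5}, {1,2,3,4}, {1,3,5}, {1,2,3}, {1,2,3,4,5}, {1,2,3,5}.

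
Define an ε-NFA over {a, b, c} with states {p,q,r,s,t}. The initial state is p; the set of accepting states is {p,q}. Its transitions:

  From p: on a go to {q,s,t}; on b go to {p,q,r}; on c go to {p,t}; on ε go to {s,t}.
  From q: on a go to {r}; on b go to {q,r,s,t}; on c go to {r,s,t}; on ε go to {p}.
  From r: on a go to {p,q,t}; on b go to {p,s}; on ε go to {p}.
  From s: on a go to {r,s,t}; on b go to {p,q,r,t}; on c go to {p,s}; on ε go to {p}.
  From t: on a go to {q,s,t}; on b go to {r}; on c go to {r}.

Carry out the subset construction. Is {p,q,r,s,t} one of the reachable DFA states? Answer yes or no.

Start state of the DFA: {p,s,t} (ε-closure of the NFA start).
{p,s,t} --a--> {p,q,r,s,t}  [new]
{p,s,t} --b--> {p,q,r,s,t}  [seen]
{p,s,t} --c--> {p,r,s,t}  [new]
{p,q,r,s,t} --a--> {p,q,r,s,t}  [seen]
{p,q,r,s,t} --b--> {p,q,r,s,t}  [seen]
{p,q,r,s,t} --c--> {p,r,s,t}  [seen]
{p,r,s,t} --a--> {p,q,r,s,t}  [seen]
{p,r,s,t} --b--> {p,q,r,s,t}  [seen]
{p,r,s,t} --c--> {p,r,s,t}  [seen]
Reachable DFA states: {p,s,t}, {p,q,r,s,t}, {p,r,s,t}.
{p,q,r,s,t} is among them.

yes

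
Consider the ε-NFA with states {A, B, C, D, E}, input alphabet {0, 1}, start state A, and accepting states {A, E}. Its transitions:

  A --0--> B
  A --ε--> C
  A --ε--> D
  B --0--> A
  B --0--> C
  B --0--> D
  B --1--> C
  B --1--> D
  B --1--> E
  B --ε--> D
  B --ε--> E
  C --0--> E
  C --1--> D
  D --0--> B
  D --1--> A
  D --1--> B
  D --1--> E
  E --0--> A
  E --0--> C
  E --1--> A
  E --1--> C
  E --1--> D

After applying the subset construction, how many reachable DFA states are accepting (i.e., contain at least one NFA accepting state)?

Start state of the DFA: {A, C, D} (ε-closure of the NFA start).
{A, C, D} --0--> {B, D, E}  [new]
{A, C, D} --1--> {A, B, C, D, E}  [new]
{B, D, E} --0--> {A, B, C, D, E}  [seen]
{B, D, E} --1--> {A, B, C, D, E}  [seen]
{A, B, C, D, E} --0--> {A, B, C, D, E}  [seen]
{A, B, C, D, E} --1--> {A, B, C, D, E}  [seen]
Reachable DFA states: {A, C, D}, {B, D, E}, {A, B, C, D, E}.
Accepting DFA states (contain an NFA accepting state): {A, C, D}, {B, D, E}, {A, B, C, D, E}.

3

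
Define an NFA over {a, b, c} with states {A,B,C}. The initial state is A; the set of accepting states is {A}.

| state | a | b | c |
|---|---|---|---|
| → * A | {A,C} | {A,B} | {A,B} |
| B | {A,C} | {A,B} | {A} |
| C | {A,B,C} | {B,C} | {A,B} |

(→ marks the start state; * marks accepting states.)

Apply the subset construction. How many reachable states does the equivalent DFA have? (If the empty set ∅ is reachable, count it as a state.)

4

Start state of the DFA: {A}.
{A} --a--> {A,C}  [new]
{A} --b--> {A,B}  [new]
{A} --c--> {A,B}  [seen]
{A,C} --a--> {A,B,C}  [new]
{A,C} --b--> {A,B,C}  [seen]
{A,C} --c--> {A,B}  [seen]
{A,B} --a--> {A,C}  [seen]
{A,B} --b--> {A,B}  [seen]
{A,B} --c--> {A,B}  [seen]
{A,B,C} --a--> {A,B,C}  [seen]
{A,B,C} --b--> {A,B,C}  [seen]
{A,B,C} --c--> {A,B}  [seen]
Reachable DFA states: {A}, {A,C}, {A,B}, {A,B,C}.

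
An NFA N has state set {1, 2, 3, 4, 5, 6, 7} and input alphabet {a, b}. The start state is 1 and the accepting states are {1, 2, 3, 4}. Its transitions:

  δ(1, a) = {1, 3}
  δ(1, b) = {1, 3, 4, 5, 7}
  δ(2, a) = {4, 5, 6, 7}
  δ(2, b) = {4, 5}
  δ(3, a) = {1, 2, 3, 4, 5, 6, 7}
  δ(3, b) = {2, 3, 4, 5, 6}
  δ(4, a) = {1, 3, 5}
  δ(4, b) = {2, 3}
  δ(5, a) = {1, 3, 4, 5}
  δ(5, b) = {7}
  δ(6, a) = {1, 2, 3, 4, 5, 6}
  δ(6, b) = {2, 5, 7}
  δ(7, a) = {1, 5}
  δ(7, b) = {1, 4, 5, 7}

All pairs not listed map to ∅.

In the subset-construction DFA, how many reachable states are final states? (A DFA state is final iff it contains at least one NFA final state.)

4

Start state of the DFA: {1}.
{1} --a--> {1, 3}  [new]
{1} --b--> {1, 3, 4, 5, 7}  [new]
{1, 3} --a--> {1, 2, 3, 4, 5, 6, 7}  [new]
{1, 3} --b--> {1, 2, 3, 4, 5, 6, 7}  [seen]
{1, 3, 4, 5, 7} --a--> {1, 2, 3, 4, 5, 6, 7}  [seen]
{1, 3, 4, 5, 7} --b--> {1, 2, 3, 4, 5, 6, 7}  [seen]
{1, 2, 3, 4, 5, 6, 7} --a--> {1, 2, 3, 4, 5, 6, 7}  [seen]
{1, 2, 3, 4, 5, 6, 7} --b--> {1, 2, 3, 4, 5, 6, 7}  [seen]
Reachable DFA states: {1}, {1, 3}, {1, 3, 4, 5, 7}, {1, 2, 3, 4, 5, 6, 7}.
Accepting DFA states (contain an NFA accepting state): {1}, {1, 3}, {1, 3, 4, 5, 7}, {1, 2, 3, 4, 5, 6, 7}.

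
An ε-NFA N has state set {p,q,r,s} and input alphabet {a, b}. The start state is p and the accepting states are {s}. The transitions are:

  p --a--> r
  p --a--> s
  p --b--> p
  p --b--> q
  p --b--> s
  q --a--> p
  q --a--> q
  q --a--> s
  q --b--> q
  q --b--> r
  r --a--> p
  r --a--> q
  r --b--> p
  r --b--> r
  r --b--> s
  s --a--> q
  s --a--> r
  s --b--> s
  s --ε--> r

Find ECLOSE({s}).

Begin with {s}.
s →ε {r}; add r.
ε-closure = {r,s}.

{r,s}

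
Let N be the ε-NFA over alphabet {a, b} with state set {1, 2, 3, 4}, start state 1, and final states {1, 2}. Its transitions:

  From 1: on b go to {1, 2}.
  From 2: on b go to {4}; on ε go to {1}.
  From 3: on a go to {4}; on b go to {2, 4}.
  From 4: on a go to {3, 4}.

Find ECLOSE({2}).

Begin with {2}.
2 →ε {1}; add 1.
ε-closure = {1, 2}.

{1, 2}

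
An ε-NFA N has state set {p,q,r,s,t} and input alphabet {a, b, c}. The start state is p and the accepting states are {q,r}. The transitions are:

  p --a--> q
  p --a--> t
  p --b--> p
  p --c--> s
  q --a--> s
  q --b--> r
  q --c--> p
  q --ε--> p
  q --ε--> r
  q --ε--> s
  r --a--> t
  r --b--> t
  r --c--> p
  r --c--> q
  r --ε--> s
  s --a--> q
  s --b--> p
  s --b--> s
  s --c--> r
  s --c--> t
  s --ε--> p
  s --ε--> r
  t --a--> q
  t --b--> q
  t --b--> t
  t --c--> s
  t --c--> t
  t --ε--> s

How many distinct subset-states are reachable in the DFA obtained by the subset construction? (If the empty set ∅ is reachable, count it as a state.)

4

Start state of the DFA: {p} (ε-closure of the NFA start).
{p} --a--> {p,q,r,s,t}  [new]
{p} --b--> {p}  [seen]
{p} --c--> {p,r,s}  [new]
{p,q,r,s,t} --a--> {p,q,r,s,t}  [seen]
{p,q,r,s,t} --b--> {p,q,r,s,t}  [seen]
{p,q,r,s,t} --c--> {p,q,r,s,t}  [seen]
{p,r,s} --a--> {p,q,r,s,t}  [seen]
{p,r,s} --b--> {p,r,s,t}  [new]
{p,r,s} --c--> {p,q,r,s,t}  [seen]
{p,r,s,t} --a--> {p,q,r,s,t}  [seen]
{p,r,s,t} --b--> {p,q,r,s,t}  [seen]
{p,r,s,t} --c--> {p,q,r,s,t}  [seen]
Reachable DFA states: {p}, {p,q,r,s,t}, {p,r,s}, {p,r,s,t}.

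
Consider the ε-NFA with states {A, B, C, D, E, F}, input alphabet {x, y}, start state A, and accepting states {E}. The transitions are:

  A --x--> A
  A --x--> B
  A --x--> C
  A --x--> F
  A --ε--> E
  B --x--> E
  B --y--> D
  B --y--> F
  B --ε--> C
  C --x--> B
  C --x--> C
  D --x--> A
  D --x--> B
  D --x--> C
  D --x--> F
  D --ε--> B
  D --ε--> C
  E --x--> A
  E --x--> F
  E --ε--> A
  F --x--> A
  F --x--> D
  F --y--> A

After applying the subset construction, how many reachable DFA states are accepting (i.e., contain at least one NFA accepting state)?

3

Start state of the DFA: {A, E} (ε-closure of the NFA start).
{A, E} --x--> {A, B, C, E, F}  [new]
{A, E} --y--> ∅  [new]
{A, B, C, E, F} --x--> {A, B, C, D, E, F}  [new]
{A, B, C, E, F} --y--> {A, B, C, D, E, F}  [seen]
∅ --x--> ∅  [seen]
∅ --y--> ∅  [seen]
{A, B, C, D, E, F} --x--> {A, B, C, D, E, F}  [seen]
{A, B, C, D, E, F} --y--> {A, B, C, D, E, F}  [seen]
Reachable DFA states: {A, E}, {A, B, C, E, F}, ∅, {A, B, C, D, E, F}.
Accepting DFA states (contain an NFA accepting state): {A, E}, {A, B, C, E, F}, {A, B, C, D, E, F}.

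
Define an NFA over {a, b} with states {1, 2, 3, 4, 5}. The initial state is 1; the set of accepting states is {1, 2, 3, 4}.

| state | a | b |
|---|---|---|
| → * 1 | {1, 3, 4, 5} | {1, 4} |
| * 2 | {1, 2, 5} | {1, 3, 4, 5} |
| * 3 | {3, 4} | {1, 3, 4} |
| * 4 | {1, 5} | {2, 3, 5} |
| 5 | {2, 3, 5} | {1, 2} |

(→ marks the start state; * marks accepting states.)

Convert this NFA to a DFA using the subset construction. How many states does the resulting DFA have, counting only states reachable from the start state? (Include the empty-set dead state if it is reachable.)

Start state of the DFA: {1}.
{1} --a--> {1, 3, 4, 5}  [new]
{1} --b--> {1, 4}  [new]
{1, 3, 4, 5} --a--> {1, 2, 3, 4, 5}  [new]
{1, 3, 4, 5} --b--> {1, 2, 3, 4, 5}  [seen]
{1, 4} --a--> {1, 3, 4, 5}  [seen]
{1, 4} --b--> {1, 2, 3, 4, 5}  [seen]
{1, 2, 3, 4, 5} --a--> {1, 2, 3, 4, 5}  [seen]
{1, 2, 3, 4, 5} --b--> {1, 2, 3, 4, 5}  [seen]
Reachable DFA states: {1}, {1, 3, 4, 5}, {1, 4}, {1, 2, 3, 4, 5}.

4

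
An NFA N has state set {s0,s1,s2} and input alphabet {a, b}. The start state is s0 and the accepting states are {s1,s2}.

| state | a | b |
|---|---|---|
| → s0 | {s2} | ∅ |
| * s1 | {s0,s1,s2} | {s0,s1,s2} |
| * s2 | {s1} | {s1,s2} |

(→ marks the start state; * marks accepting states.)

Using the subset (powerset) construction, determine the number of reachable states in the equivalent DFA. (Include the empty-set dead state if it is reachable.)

6

Start state of the DFA: {s0}.
{s0} --a--> {s2}  [new]
{s0} --b--> ∅  [new]
{s2} --a--> {s1}  [new]
{s2} --b--> {s1,s2}  [new]
∅ --a--> ∅  [seen]
∅ --b--> ∅  [seen]
{s1} --a--> {s0,s1,s2}  [new]
{s1} --b--> {s0,s1,s2}  [seen]
{s1,s2} --a--> {s0,s1,s2}  [seen]
{s1,s2} --b--> {s0,s1,s2}  [seen]
{s0,s1,s2} --a--> {s0,s1,s2}  [seen]
{s0,s1,s2} --b--> {s0,s1,s2}  [seen]
Reachable DFA states: {s0}, {s2}, ∅, {s1}, {s1,s2}, {s0,s1,s2}.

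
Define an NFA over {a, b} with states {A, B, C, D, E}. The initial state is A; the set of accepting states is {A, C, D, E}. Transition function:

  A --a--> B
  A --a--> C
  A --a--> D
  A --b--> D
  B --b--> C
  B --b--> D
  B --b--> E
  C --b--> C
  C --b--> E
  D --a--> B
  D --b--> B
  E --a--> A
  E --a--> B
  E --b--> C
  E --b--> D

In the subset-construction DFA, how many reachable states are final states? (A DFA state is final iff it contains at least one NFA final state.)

Start state of the DFA: {A}.
{A} --a--> {B, C, D}  [new]
{A} --b--> {D}  [new]
{B, C, D} --a--> {B}  [new]
{B, C, D} --b--> {B, C, D, E}  [new]
{D} --a--> {B}  [seen]
{D} --b--> {B}  [seen]
{B} --a--> ∅  [new]
{B} --b--> {C, D, E}  [new]
{B, C, D, E} --a--> {A, B}  [new]
{B, C, D, E} --b--> {B, C, D, E}  [seen]
∅ --a--> ∅  [seen]
∅ --b--> ∅  [seen]
{C, D, E} --a--> {A, B}  [seen]
{C, D, E} --b--> {B, C, D, E}  [seen]
{A, B} --a--> {B, C, D}  [seen]
{A, B} --b--> {C, D, E}  [seen]
Reachable DFA states: {A}, {B, C, D}, {D}, {B}, {B, C, D, E}, ∅, {C, D, E}, {A, B}.
Accepting DFA states (contain an NFA accepting state): {A}, {B, C, D}, {D}, {B, C, D, E}, {C, D, E}, {A, B}.

6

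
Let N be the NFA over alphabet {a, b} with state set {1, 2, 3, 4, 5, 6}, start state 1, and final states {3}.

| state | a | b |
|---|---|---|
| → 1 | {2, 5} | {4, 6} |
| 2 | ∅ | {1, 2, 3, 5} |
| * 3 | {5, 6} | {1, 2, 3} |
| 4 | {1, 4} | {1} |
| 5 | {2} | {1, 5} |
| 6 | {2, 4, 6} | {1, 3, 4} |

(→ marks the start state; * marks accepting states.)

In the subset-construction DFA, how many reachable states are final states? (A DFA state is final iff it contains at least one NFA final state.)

5

Start state of the DFA: {1}.
{1} --a--> {2, 5}  [new]
{1} --b--> {4, 6}  [new]
{2, 5} --a--> {2}  [new]
{2, 5} --b--> {1, 2, 3, 5}  [new]
{4, 6} --a--> {1, 2, 4, 6}  [new]
{4, 6} --b--> {1, 3, 4}  [new]
{2} --a--> ∅  [new]
{2} --b--> {1, 2, 3, 5}  [seen]
{1, 2, 3, 5} --a--> {2, 5, 6}  [new]
{1, 2, 3, 5} --b--> {1, 2, 3, 4, 5, 6}  [new]
{1, 2, 4, 6} --a--> {1, 2, 4, 5, 6}  [new]
{1, 2, 4, 6} --b--> {1, 2, 3, 4, 5, 6}  [seen]
{1, 3, 4} --a--> {1, 2, 4, 5, 6}  [seen]
{1, 3, 4} --b--> {1, 2, 3, 4, 6}  [new]
∅ --a--> ∅  [seen]
∅ --b--> ∅  [seen]
{2, 5, 6} --a--> {2, 4, 6}  [new]
{2, 5, 6} --b--> {1, 2, 3, 4, 5}  [new]
{1, 2, 3, 4, 5, 6} --a--> {1, 2, 4, 5, 6}  [seen]
{1, 2, 3, 4, 5, 6} --b--> {1, 2, 3, 4, 5, 6}  [seen]
{1, 2, 4, 5, 6} --a--> {1, 2, 4, 5, 6}  [seen]
{1, 2, 4, 5, 6} --b--> {1, 2, 3, 4, 5, 6}  [seen]
{1, 2, 3, 4, 6} --a--> {1, 2, 4, 5, 6}  [seen]
{1, 2, 3, 4, 6} --b--> {1, 2, 3, 4, 5, 6}  [seen]
{2, 4, 6} --a--> {1, 2, 4, 6}  [seen]
{2, 4, 6} --b--> {1, 2, 3, 4, 5}  [seen]
{1, 2, 3, 4, 5} --a--> {1, 2, 4, 5, 6}  [seen]
{1, 2, 3, 4, 5} --b--> {1, 2, 3, 4, 5, 6}  [seen]
Reachable DFA states: {1}, {2, 5}, {4, 6}, {2}, {1, 2, 3, 5}, {1, 2, 4, 6}, {1, 3, 4}, ∅, {2, 5, 6}, {1, 2, 3, 4, 5, 6}, {1, 2, 4, 5, 6}, {1, 2, 3, 4, 6}, {2, 4, 6}, {1, 2, 3, 4, 5}.
Accepting DFA states (contain an NFA accepting state): {1, 2, 3, 5}, {1, 3, 4}, {1, 2, 3, 4, 5, 6}, {1, 2, 3, 4, 6}, {1, 2, 3, 4, 5}.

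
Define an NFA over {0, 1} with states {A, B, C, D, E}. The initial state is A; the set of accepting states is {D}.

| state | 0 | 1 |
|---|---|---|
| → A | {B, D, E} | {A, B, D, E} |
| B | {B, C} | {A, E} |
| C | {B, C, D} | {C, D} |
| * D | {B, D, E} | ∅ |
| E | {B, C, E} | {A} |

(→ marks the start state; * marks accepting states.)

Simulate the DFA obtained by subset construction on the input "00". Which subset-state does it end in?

{B, C, D, E}

Start: {A}.
δ(A,0) = {B, D, E}.
Union: {B, D, E}.
After 0: {B, D, E}.
δ(B,0) = {B, C}; δ(D,0) = {B, D, E}; δ(E,0) = {B, C, E}.
Union: {B, C, D, E}.
After 0: {B, C, D, E}.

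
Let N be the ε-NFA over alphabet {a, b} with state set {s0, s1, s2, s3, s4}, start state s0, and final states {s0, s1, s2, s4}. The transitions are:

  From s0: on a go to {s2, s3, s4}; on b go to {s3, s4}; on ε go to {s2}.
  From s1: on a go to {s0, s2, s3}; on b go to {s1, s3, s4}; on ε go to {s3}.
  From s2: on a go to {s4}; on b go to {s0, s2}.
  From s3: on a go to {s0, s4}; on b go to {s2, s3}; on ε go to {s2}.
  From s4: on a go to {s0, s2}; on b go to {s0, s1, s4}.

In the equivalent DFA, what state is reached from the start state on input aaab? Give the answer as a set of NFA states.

{s0, s1, s2, s3, s4}

Start: {s0, s2}.
δ(s0,a) = {s2, s3, s4}; δ(s2,a) = {s4}.
Union: {s2, s3, s4}.
After a: {s2, s3, s4}.
δ(s2,a) = {s4}; δ(s3,a) = {s0, s4}; δ(s4,a) = {s0, s2}.
Union: {s0, s2, s4}.
After a: {s0, s2, s4}.
δ(s0,a) = {s2, s3, s4}; δ(s2,a) = {s4}; δ(s4,a) = {s0, s2}.
Union: {s0, s2, s3, s4}.
After a: {s0, s2, s3, s4}.
δ(s0,b) = {s3, s4}; δ(s2,b) = {s0, s2}; δ(s3,b) = {s2, s3}; δ(s4,b) = {s0, s1, s4}.
Union: {s0, s1, s2, s3, s4}.
After b: {s0, s1, s2, s3, s4}.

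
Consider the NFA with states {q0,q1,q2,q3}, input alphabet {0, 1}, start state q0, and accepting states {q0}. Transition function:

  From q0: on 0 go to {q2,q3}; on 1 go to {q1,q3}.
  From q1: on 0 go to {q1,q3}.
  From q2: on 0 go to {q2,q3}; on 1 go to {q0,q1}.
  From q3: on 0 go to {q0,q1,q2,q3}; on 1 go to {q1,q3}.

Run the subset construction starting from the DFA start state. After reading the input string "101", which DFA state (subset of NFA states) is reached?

{q0,q1,q3}

Start: {q0}.
δ(q0,1) = {q1,q3}.
Union: {q1,q3}.
After 1: {q1,q3}.
δ(q1,0) = {q1,q3}; δ(q3,0) = {q0,q1,q2,q3}.
Union: {q0,q1,q2,q3}.
After 0: {q0,q1,q2,q3}.
δ(q0,1) = {q1,q3}; δ(q1,1) = ∅; δ(q2,1) = {q0,q1}; δ(q3,1) = {q1,q3}.
Union: {q0,q1,q3}.
After 1: {q0,q1,q3}.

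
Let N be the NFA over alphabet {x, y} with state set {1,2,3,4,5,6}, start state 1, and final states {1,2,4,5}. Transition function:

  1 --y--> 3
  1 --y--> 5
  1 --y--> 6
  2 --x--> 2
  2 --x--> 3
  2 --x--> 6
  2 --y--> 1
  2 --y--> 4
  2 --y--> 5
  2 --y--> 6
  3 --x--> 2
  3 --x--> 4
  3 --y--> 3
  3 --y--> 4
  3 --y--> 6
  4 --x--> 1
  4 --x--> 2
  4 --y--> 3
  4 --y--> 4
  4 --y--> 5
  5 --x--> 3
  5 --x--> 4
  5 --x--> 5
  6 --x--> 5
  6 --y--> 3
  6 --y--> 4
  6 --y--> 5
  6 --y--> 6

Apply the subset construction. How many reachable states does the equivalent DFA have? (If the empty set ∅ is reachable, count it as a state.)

8

Start state of the DFA: {1}.
{1} --x--> ∅  [new]
{1} --y--> {3,5,6}  [new]
∅ --x--> ∅  [seen]
∅ --y--> ∅  [seen]
{3,5,6} --x--> {2,3,4,5}  [new]
{3,5,6} --y--> {3,4,5,6}  [new]
{2,3,4,5} --x--> {1,2,3,4,5,6}  [new]
{2,3,4,5} --y--> {1,3,4,5,6}  [new]
{3,4,5,6} --x--> {1,2,3,4,5}  [new]
{3,4,5,6} --y--> {3,4,5,6}  [seen]
{1,2,3,4,5,6} --x--> {1,2,3,4,5,6}  [seen]
{1,2,3,4,5,6} --y--> {1,3,4,5,6}  [seen]
{1,3,4,5,6} --x--> {1,2,3,4,5}  [seen]
{1,3,4,5,6} --y--> {3,4,5,6}  [seen]
{1,2,3,4,5} --x--> {1,2,3,4,5,6}  [seen]
{1,2,3,4,5} --y--> {1,3,4,5,6}  [seen]
Reachable DFA states: {1}, ∅, {3,5,6}, {2,3,4,5}, {3,4,5,6}, {1,2,3,4,5,6}, {1,3,4,5,6}, {1,2,3,4,5}.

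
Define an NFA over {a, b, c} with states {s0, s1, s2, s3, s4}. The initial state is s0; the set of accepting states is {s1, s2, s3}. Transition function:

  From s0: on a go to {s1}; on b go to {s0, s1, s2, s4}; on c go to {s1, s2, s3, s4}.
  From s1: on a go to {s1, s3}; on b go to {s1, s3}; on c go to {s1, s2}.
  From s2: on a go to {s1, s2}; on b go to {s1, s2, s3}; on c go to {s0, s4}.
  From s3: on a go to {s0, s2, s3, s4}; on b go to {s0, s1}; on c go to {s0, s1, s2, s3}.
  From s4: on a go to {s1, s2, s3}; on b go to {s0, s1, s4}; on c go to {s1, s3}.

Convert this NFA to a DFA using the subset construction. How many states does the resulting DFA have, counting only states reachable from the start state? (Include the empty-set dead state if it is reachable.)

10

Start state of the DFA: {s0}.
{s0} --a--> {s1}  [new]
{s0} --b--> {s0, s1, s2, s4}  [new]
{s0} --c--> {s1, s2, s3, s4}  [new]
{s1} --a--> {s1, s3}  [new]
{s1} --b--> {s1, s3}  [seen]
{s1} --c--> {s1, s2}  [new]
{s0, s1, s2, s4} --a--> {s1, s2, s3}  [new]
{s0, s1, s2, s4} --b--> {s0, s1, s2, s3, s4}  [new]
{s0, s1, s2, s4} --c--> {s0, s1, s2, s3, s4}  [seen]
{s1, s2, s3, s4} --a--> {s0, s1, s2, s3, s4}  [seen]
{s1, s2, s3, s4} --b--> {s0, s1, s2, s3, s4}  [seen]
{s1, s2, s3, s4} --c--> {s0, s1, s2, s3, s4}  [seen]
{s1, s3} --a--> {s0, s1, s2, s3, s4}  [seen]
{s1, s3} --b--> {s0, s1, s3}  [new]
{s1, s3} --c--> {s0, s1, s2, s3}  [new]
{s1, s2} --a--> {s1, s2, s3}  [seen]
{s1, s2} --b--> {s1, s2, s3}  [seen]
{s1, s2} --c--> {s0, s1, s2, s4}  [seen]
{s1, s2, s3} --a--> {s0, s1, s2, s3, s4}  [seen]
{s1, s2, s3} --b--> {s0, s1, s2, s3}  [seen]
{s1, s2, s3} --c--> {s0, s1, s2, s3, s4}  [seen]
{s0, s1, s2, s3, s4} --a--> {s0, s1, s2, s3, s4}  [seen]
{s0, s1, s2, s3, s4} --b--> {s0, s1, s2, s3, s4}  [seen]
{s0, s1, s2, s3, s4} --c--> {s0, s1, s2, s3, s4}  [seen]
{s0, s1, s3} --a--> {s0, s1, s2, s3, s4}  [seen]
{s0, s1, s3} --b--> {s0, s1, s2, s3, s4}  [seen]
{s0, s1, s3} --c--> {s0, s1, s2, s3, s4}  [seen]
{s0, s1, s2, s3} --a--> {s0, s1, s2, s3, s4}  [seen]
{s0, s1, s2, s3} --b--> {s0, s1, s2, s3, s4}  [seen]
{s0, s1, s2, s3} --c--> {s0, s1, s2, s3, s4}  [seen]
Reachable DFA states: {s0}, {s1}, {s0, s1, s2, s4}, {s1, s2, s3, s4}, {s1, s3}, {s1, s2}, {s1, s2, s3}, {s0, s1, s2, s3, s4}, {s0, s1, s3}, {s0, s1, s2, s3}.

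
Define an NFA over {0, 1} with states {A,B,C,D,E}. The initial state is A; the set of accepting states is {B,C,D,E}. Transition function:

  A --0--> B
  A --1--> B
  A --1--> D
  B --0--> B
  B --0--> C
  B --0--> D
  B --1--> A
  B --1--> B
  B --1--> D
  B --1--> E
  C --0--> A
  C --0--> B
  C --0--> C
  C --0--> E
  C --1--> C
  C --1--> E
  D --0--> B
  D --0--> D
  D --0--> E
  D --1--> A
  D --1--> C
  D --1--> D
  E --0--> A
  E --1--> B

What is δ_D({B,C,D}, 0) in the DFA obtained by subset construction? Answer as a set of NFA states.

{A,B,C,D,E}

δ(B,0) = {B,C,D}; δ(C,0) = {A,B,C,E}; δ(D,0) = {B,D,E}.
Union: {A,B,C,D,E}.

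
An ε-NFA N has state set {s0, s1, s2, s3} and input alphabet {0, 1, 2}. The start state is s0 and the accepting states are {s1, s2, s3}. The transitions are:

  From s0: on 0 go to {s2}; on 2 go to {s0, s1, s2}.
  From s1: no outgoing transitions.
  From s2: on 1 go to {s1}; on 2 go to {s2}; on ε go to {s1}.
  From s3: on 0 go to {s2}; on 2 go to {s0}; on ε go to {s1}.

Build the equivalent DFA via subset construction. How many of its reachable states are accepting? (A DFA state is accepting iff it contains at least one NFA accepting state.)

Start state of the DFA: {s0} (ε-closure of the NFA start).
{s0} --0--> {s1, s2}  [new]
{s0} --1--> ∅  [new]
{s0} --2--> {s0, s1, s2}  [new]
{s1, s2} --0--> ∅  [seen]
{s1, s2} --1--> {s1}  [new]
{s1, s2} --2--> {s1, s2}  [seen]
∅ --0--> ∅  [seen]
∅ --1--> ∅  [seen]
∅ --2--> ∅  [seen]
{s0, s1, s2} --0--> {s1, s2}  [seen]
{s0, s1, s2} --1--> {s1}  [seen]
{s0, s1, s2} --2--> {s0, s1, s2}  [seen]
{s1} --0--> ∅  [seen]
{s1} --1--> ∅  [seen]
{s1} --2--> ∅  [seen]
Reachable DFA states: {s0}, {s1, s2}, ∅, {s0, s1, s2}, {s1}.
Accepting DFA states (contain an NFA accepting state): {s1, s2}, {s0, s1, s2}, {s1}.

3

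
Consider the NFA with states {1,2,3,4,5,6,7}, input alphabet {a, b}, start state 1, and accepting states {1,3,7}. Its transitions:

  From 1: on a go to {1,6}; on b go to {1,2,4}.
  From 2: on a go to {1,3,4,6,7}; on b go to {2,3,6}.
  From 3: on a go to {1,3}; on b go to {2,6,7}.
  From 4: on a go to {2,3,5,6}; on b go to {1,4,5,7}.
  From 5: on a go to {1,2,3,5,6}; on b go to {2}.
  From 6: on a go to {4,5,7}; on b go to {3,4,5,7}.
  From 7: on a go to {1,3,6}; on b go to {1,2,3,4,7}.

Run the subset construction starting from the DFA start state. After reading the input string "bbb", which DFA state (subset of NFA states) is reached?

{1,2,3,4,5,6,7}

Start: {1}.
δ(1,b) = {1,2,4}.
Union: {1,2,4}.
After b: {1,2,4}.
δ(1,b) = {1,2,4}; δ(2,b) = {2,3,6}; δ(4,b) = {1,4,5,7}.
Union: {1,2,3,4,5,6,7}.
After b: {1,2,3,4,5,6,7}.
δ(1,b) = {1,2,4}; δ(2,b) = {2,3,6}; δ(3,b) = {2,6,7}; δ(4,b) = {1,4,5,7}; δ(5,b) = {2}; δ(6,b) = {3,4,5,7}; δ(7,b) = {1,2,3,4,7}.
Union: {1,2,3,4,5,6,7}.
After b: {1,2,3,4,5,6,7}.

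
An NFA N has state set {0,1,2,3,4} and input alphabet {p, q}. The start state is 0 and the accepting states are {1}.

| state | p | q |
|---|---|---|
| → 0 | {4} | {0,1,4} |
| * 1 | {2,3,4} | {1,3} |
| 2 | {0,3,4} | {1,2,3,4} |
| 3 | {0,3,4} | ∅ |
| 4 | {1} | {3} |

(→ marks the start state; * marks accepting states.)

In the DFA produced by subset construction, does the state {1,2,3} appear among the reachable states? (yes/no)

no

Start state of the DFA: {0}.
{0} --p--> {4}  [new]
{0} --q--> {0,1,4}  [new]
{4} --p--> {1}  [new]
{4} --q--> {3}  [new]
{0,1,4} --p--> {1,2,3,4}  [new]
{0,1,4} --q--> {0,1,3,4}  [new]
{1} --p--> {2,3,4}  [new]
{1} --q--> {1,3}  [new]
{3} --p--> {0,3,4}  [new]
{3} --q--> ∅  [new]
{1,2,3,4} --p--> {0,1,2,3,4}  [new]
{1,2,3,4} --q--> {1,2,3,4}  [seen]
{0,1,3,4} --p--> {0,1,2,3,4}  [seen]
{0,1,3,4} --q--> {0,1,3,4}  [seen]
{2,3,4} --p--> {0,1,3,4}  [seen]
{2,3,4} --q--> {1,2,3,4}  [seen]
{1,3} --p--> {0,2,3,4}  [new]
{1,3} --q--> {1,3}  [seen]
{0,3,4} --p--> {0,1,3,4}  [seen]
{0,3,4} --q--> {0,1,3,4}  [seen]
∅ --p--> ∅  [seen]
∅ --q--> ∅  [seen]
{0,1,2,3,4} --p--> {0,1,2,3,4}  [seen]
{0,1,2,3,4} --q--> {0,1,2,3,4}  [seen]
{0,2,3,4} --p--> {0,1,3,4}  [seen]
{0,2,3,4} --q--> {0,1,2,3,4}  [seen]
Reachable DFA states: {0}, {4}, {0,1,4}, {1}, {3}, {1,2,3,4}, {0,1,3,4}, {2,3,4}, {1,3}, {0,3,4}, ∅, {0,1,2,3,4}, {0,2,3,4}.
{1,2,3} is not among them.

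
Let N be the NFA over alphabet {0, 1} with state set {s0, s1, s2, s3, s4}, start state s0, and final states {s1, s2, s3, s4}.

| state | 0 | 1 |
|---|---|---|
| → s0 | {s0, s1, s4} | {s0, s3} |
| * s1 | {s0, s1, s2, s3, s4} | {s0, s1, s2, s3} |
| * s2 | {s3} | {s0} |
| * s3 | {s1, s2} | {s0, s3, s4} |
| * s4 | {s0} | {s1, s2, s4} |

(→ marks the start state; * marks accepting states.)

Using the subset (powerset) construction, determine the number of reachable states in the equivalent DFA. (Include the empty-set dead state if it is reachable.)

Start state of the DFA: {s0}.
{s0} --0--> {s0, s1, s4}  [new]
{s0} --1--> {s0, s3}  [new]
{s0, s1, s4} --0--> {s0, s1, s2, s3, s4}  [new]
{s0, s1, s4} --1--> {s0, s1, s2, s3, s4}  [seen]
{s0, s3} --0--> {s0, s1, s2, s4}  [new]
{s0, s3} --1--> {s0, s3, s4}  [new]
{s0, s1, s2, s3, s4} --0--> {s0, s1, s2, s3, s4}  [seen]
{s0, s1, s2, s3, s4} --1--> {s0, s1, s2, s3, s4}  [seen]
{s0, s1, s2, s4} --0--> {s0, s1, s2, s3, s4}  [seen]
{s0, s1, s2, s4} --1--> {s0, s1, s2, s3, s4}  [seen]
{s0, s3, s4} --0--> {s0, s1, s2, s4}  [seen]
{s0, s3, s4} --1--> {s0, s1, s2, s3, s4}  [seen]
Reachable DFA states: {s0}, {s0, s1, s4}, {s0, s3}, {s0, s1, s2, s3, s4}, {s0, s1, s2, s4}, {s0, s3, s4}.

6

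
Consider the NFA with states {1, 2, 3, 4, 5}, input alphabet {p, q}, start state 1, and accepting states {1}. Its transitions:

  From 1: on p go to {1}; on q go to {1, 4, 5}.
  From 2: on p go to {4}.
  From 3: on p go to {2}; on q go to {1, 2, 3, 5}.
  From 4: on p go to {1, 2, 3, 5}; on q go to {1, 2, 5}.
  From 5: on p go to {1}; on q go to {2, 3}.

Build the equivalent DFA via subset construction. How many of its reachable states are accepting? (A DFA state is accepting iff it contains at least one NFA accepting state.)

Start state of the DFA: {1}.
{1} --p--> {1}  [seen]
{1} --q--> {1, 4, 5}  [new]
{1, 4, 5} --p--> {1, 2, 3, 5}  [new]
{1, 4, 5} --q--> {1, 2, 3, 4, 5}  [new]
{1, 2, 3, 5} --p--> {1, 2, 4}  [new]
{1, 2, 3, 5} --q--> {1, 2, 3, 4, 5}  [seen]
{1, 2, 3, 4, 5} --p--> {1, 2, 3, 4, 5}  [seen]
{1, 2, 3, 4, 5} --q--> {1, 2, 3, 4, 5}  [seen]
{1, 2, 4} --p--> {1, 2, 3, 4, 5}  [seen]
{1, 2, 4} --q--> {1, 2, 4, 5}  [new]
{1, 2, 4, 5} --p--> {1, 2, 3, 4, 5}  [seen]
{1, 2, 4, 5} --q--> {1, 2, 3, 4, 5}  [seen]
Reachable DFA states: {1}, {1, 4, 5}, {1, 2, 3, 5}, {1, 2, 3, 4, 5}, {1, 2, 4}, {1, 2, 4, 5}.
Accepting DFA states (contain an NFA accepting state): {1}, {1, 4, 5}, {1, 2, 3, 5}, {1, 2, 3, 4, 5}, {1, 2, 4}, {1, 2, 4, 5}.

6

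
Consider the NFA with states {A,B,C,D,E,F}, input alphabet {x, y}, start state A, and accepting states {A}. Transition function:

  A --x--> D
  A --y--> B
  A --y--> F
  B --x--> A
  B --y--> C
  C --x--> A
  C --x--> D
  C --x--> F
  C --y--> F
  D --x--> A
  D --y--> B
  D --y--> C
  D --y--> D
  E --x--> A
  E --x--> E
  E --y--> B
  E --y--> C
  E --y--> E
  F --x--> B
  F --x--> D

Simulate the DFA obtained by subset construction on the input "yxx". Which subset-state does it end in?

{A,D}

Start: {A}.
δ(A,y) = {B,F}.
Union: {B,F}.
After y: {B,F}.
δ(B,x) = {A}; δ(F,x) = {B,D}.
Union: {A,B,D}.
After x: {A,B,D}.
δ(A,x) = {D}; δ(B,x) = {A}; δ(D,x) = {A}.
Union: {A,D}.
After x: {A,D}.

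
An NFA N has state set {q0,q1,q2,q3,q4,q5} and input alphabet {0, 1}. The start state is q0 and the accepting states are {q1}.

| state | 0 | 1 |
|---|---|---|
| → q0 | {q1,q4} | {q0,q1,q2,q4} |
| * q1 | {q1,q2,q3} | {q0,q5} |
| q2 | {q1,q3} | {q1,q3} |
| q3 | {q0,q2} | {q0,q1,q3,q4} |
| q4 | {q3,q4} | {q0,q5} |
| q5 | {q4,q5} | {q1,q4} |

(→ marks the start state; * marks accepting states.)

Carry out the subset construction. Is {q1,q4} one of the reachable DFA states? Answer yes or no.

Start state of the DFA: {q0}.
{q0} --0--> {q1,q4}  [new]
{q0} --1--> {q0,q1,q2,q4}  [new]
{q1,q4} --0--> {q1,q2,q3,q4}  [new]
{q1,q4} --1--> {q0,q5}  [new]
{q0,q1,q2,q4} --0--> {q1,q2,q3,q4}  [seen]
{q0,q1,q2,q4} --1--> {q0,q1,q2,q3,q4,q5}  [new]
{q1,q2,q3,q4} --0--> {q0,q1,q2,q3,q4}  [new]
{q1,q2,q3,q4} --1--> {q0,q1,q3,q4,q5}  [new]
{q0,q5} --0--> {q1,q4,q5}  [new]
{q0,q5} --1--> {q0,q1,q2,q4}  [seen]
{q0,q1,q2,q3,q4,q5} --0--> {q0,q1,q2,q3,q4,q5}  [seen]
{q0,q1,q2,q3,q4,q5} --1--> {q0,q1,q2,q3,q4,q5}  [seen]
{q0,q1,q2,q3,q4} --0--> {q0,q1,q2,q3,q4}  [seen]
{q0,q1,q2,q3,q4} --1--> {q0,q1,q2,q3,q4,q5}  [seen]
{q0,q1,q3,q4,q5} --0--> {q0,q1,q2,q3,q4,q5}  [seen]
{q0,q1,q3,q4,q5} --1--> {q0,q1,q2,q3,q4,q5}  [seen]
{q1,q4,q5} --0--> {q1,q2,q3,q4,q5}  [new]
{q1,q4,q5} --1--> {q0,q1,q4,q5}  [new]
{q1,q2,q3,q4,q5} --0--> {q0,q1,q2,q3,q4,q5}  [seen]
{q1,q2,q3,q4,q5} --1--> {q0,q1,q3,q4,q5}  [seen]
{q0,q1,q4,q5} --0--> {q1,q2,q3,q4,q5}  [seen]
{q0,q1,q4,q5} --1--> {q0,q1,q2,q4,q5}  [new]
{q0,q1,q2,q4,q5} --0--> {q1,q2,q3,q4,q5}  [seen]
{q0,q1,q2,q4,q5} --1--> {q0,q1,q2,q3,q4,q5}  [seen]
Reachable DFA states: {q0}, {q1,q4}, {q0,q1,q2,q4}, {q1,q2,q3,q4}, {q0,q5}, {q0,q1,q2,q3,q4,q5}, {q0,q1,q2,q3,q4}, {q0,q1,q3,q4,q5}, {q1,q4,q5}, {q1,q2,q3,q4,q5}, {q0,q1,q4,q5}, {q0,q1,q2,q4,q5}.
{q1,q4} is among them.

yes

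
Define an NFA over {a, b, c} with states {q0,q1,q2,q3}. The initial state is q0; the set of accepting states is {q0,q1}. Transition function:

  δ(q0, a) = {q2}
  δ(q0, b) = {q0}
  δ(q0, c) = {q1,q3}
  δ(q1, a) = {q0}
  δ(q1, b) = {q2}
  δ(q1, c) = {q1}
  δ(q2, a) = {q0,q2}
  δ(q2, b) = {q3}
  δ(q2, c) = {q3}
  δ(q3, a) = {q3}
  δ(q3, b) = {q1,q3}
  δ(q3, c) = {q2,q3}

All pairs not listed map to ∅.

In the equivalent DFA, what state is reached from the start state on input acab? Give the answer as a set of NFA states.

Start: {q0}.
δ(q0,a) = {q2}.
Union: {q2}.
After a: {q2}.
δ(q2,c) = {q3}.
Union: {q3}.
After c: {q3}.
δ(q3,a) = {q3}.
Union: {q3}.
After a: {q3}.
δ(q3,b) = {q1,q3}.
Union: {q1,q3}.
After b: {q1,q3}.

{q1,q3}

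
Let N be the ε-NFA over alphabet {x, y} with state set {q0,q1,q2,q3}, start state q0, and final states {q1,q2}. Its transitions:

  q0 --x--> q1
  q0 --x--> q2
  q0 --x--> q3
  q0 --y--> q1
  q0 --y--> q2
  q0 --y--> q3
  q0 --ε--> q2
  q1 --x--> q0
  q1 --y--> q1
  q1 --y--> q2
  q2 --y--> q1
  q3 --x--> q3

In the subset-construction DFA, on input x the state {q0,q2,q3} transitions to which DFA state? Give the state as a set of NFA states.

{q1,q2,q3}

δ(q0,x) = {q1,q2,q3}; δ(q2,x) = ∅; δ(q3,x) = {q3}.
Union: {q1,q2,q3}.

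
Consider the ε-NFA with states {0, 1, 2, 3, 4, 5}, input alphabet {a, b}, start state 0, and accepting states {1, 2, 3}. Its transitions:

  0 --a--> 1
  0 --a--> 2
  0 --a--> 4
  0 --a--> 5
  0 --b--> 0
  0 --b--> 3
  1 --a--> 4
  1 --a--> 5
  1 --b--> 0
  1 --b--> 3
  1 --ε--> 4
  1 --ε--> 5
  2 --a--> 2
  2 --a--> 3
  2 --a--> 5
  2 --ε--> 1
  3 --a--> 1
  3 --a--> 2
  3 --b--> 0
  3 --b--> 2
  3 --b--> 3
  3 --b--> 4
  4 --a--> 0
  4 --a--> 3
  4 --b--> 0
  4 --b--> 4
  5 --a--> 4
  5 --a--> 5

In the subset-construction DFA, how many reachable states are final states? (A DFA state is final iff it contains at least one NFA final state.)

Start state of the DFA: {0} (ε-closure of the NFA start).
{0} --a--> {1, 2, 4, 5}  [new]
{0} --b--> {0, 3}  [new]
{1, 2, 4, 5} --a--> {0, 1, 2, 3, 4, 5}  [new]
{1, 2, 4, 5} --b--> {0, 3, 4}  [new]
{0, 3} --a--> {1, 2, 4, 5}  [seen]
{0, 3} --b--> {0, 1, 2, 3, 4, 5}  [seen]
{0, 1, 2, 3, 4, 5} --a--> {0, 1, 2, 3, 4, 5}  [seen]
{0, 1, 2, 3, 4, 5} --b--> {0, 1, 2, 3, 4, 5}  [seen]
{0, 3, 4} --a--> {0, 1, 2, 3, 4, 5}  [seen]
{0, 3, 4} --b--> {0, 1, 2, 3, 4, 5}  [seen]
Reachable DFA states: {0}, {1, 2, 4, 5}, {0, 3}, {0, 1, 2, 3, 4, 5}, {0, 3, 4}.
Accepting DFA states (contain an NFA accepting state): {1, 2, 4, 5}, {0, 3}, {0, 1, 2, 3, 4, 5}, {0, 3, 4}.

4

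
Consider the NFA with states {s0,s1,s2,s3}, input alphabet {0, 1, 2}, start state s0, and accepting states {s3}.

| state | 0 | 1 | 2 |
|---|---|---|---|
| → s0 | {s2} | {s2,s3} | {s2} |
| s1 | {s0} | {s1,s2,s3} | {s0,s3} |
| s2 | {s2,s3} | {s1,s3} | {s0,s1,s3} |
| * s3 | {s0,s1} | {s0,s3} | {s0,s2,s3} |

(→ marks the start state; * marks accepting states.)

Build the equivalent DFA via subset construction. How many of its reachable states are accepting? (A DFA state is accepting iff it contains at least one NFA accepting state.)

6

Start state of the DFA: {s0}.
{s0} --0--> {s2}  [new]
{s0} --1--> {s2,s3}  [new]
{s0} --2--> {s2}  [seen]
{s2} --0--> {s2,s3}  [seen]
{s2} --1--> {s1,s3}  [new]
{s2} --2--> {s0,s1,s3}  [new]
{s2,s3} --0--> {s0,s1,s2,s3}  [new]
{s2,s3} --1--> {s0,s1,s3}  [seen]
{s2,s3} --2--> {s0,s1,s2,s3}  [seen]
{s1,s3} --0--> {s0,s1}  [new]
{s1,s3} --1--> {s0,s1,s2,s3}  [seen]
{s1,s3} --2--> {s0,s2,s3}  [new]
{s0,s1,s3} --0--> {s0,s1,s2}  [new]
{s0,s1,s3} --1--> {s0,s1,s2,s3}  [seen]
{s0,s1,s3} --2--> {s0,s2,s3}  [seen]
{s0,s1,s2,s3} --0--> {s0,s1,s2,s3}  [seen]
{s0,s1,s2,s3} --1--> {s0,s1,s2,s3}  [seen]
{s0,s1,s2,s3} --2--> {s0,s1,s2,s3}  [seen]
{s0,s1} --0--> {s0,s2}  [new]
{s0,s1} --1--> {s1,s2,s3}  [new]
{s0,s1} --2--> {s0,s2,s3}  [seen]
{s0,s2,s3} --0--> {s0,s1,s2,s3}  [seen]
{s0,s2,s3} --1--> {s0,s1,s2,s3}  [seen]
{s0,s2,s3} --2--> {s0,s1,s2,s3}  [seen]
{s0,s1,s2} --0--> {s0,s2,s3}  [seen]
{s0,s1,s2} --1--> {s1,s2,s3}  [seen]
{s0,s1,s2} --2--> {s0,s1,s2,s3}  [seen]
{s0,s2} --0--> {s2,s3}  [seen]
{s0,s2} --1--> {s1,s2,s3}  [seen]
{s0,s2} --2--> {s0,s1,s2,s3}  [seen]
{s1,s2,s3} --0--> {s0,s1,s2,s3}  [seen]
{s1,s2,s3} --1--> {s0,s1,s2,s3}  [seen]
{s1,s2,s3} --2--> {s0,s1,s2,s3}  [seen]
Reachable DFA states: {s0}, {s2}, {s2,s3}, {s1,s3}, {s0,s1,s3}, {s0,s1,s2,s3}, {s0,s1}, {s0,s2,s3}, {s0,s1,s2}, {s0,s2}, {s1,s2,s3}.
Accepting DFA states (contain an NFA accepting state): {s2,s3}, {s1,s3}, {s0,s1,s3}, {s0,s1,s2,s3}, {s0,s2,s3}, {s1,s2,s3}.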